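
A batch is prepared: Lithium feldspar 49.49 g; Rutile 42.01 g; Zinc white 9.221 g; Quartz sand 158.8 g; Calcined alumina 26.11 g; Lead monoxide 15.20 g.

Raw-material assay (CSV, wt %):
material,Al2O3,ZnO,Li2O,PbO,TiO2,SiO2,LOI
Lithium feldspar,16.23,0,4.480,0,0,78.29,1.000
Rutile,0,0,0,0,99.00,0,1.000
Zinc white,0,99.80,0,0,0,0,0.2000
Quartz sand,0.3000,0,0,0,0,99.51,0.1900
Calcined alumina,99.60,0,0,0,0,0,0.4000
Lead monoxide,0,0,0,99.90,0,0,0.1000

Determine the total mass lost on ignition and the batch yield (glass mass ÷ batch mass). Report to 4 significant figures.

The whole derivation runs at exact precision in all steps. In-progress results are printed rounded off to 4 significant digits across the worked steps; each reported number sees exactly one rounding. All derived quantities (LOI, the yield, the six compositions, totals, glass mass) are recomputed in full float precision from the batch weights on 299.5 g of glass, as quoted within the problem or the answer.
Ignition loss by material:
  Lithium feldspar: 49.49 × 0.01000 = 0.4949 g
  Rutile: 42.01 × 0.01000 = 0.4201 g
  Zinc white: 9.221 × 0.002000 = 0.01844 g
  Quartz sand: 158.8 × 0.001900 = 0.3017 g
  Calcined alumina: 26.11 × 0.004000 = 0.1044 g
  Lead monoxide: 15.20 × 0.001000 = 0.01520 g
Total LOI = 1.355 g
Glass = batch − LOI = 300.8 − 1.355 = 299.5 g

LOI loss = 1.355 g; glass = 299.5 g; yield = 99.55%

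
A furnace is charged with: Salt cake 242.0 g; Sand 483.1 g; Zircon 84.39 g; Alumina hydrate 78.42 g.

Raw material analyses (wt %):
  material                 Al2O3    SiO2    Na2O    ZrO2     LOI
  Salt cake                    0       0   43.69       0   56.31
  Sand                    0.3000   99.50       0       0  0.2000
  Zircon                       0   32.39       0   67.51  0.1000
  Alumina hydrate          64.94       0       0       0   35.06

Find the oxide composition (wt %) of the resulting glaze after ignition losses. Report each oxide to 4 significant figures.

Glass mass = 723.1 g (batch 887.9 − LOI 164.8).
Composition: Al2O3 7.243%, SiO2 70.26%, Na2O 14.62%, ZrO2 7.879%

In-progress results are displayed rounded to four significant digits at each printed step; the working math maintains exact precision at every stage; a single rounding yields each reported value — the derived quantities are re-derived at full precision (four oxide percentages, glass mass, ignition loss, totals, yield) from the batch weights at 723.1 g of glass, as given in question or answer.
Delivered oxide masses:
  Al2O3: 483.1·0.003000 + 78.42·0.6494 = 52.38 g
  SiO2: 483.1·0.9950 + 84.39·0.3239 = 508.0 g
  Na2O: 242.0·0.4369 = 105.7 g
  ZrO2: 84.39·0.6751 = 56.97 g
LOI: 242.0·0.5631 + 483.1·0.002000 + 84.39·0.001000 + 78.42·0.3506 = 164.8 g
batch − LOI leaves glass = 887.9 − 164.8 = 723.1 g (matching Σ of the oxides)
wt % = 100 × oxide mass / glass mass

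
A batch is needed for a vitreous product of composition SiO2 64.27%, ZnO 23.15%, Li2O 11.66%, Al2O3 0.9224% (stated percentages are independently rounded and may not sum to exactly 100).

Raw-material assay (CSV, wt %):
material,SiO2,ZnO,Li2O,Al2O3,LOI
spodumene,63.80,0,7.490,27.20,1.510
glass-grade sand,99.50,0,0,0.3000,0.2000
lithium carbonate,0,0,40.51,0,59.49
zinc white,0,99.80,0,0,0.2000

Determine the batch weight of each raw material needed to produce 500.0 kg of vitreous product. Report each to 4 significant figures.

Batch per 500.0 kg vitreous product:
  spodumene: 13.49 kg
  glass-grade sand: 314.3 kg
  lithium carbonate: 141.4 kg
  zinc white: 116.0 kg
Total batch = 585.2 kg; LOI loss = 85.18 kg; yield = 85.44%

Mid-chain values are shown, rounded to four significant digits, when written out — the whole derivation carries full float precision at each step. Every reported number takes just one rounding. The derived quantities (the four compositions, ignition loss, the yield, glass mass, totals) are rebuilt in exact precision starting from the weights on 500.0 kg of glass, as quoted within the question or the answer.
Per-oxide target masses for 500.0 kg vitreous product:
  SiO2: 64.27% × 500.0 = 321.3 kg
  ZnO: 23.15% × 500.0 = 115.8 kg
  Li2O: 11.66% × 500.0 = 58.30 kg
  Al2O3: 0.9224% × 500.0 = 4.612 kg
Mass-balance tally per oxide per the reported batch figures, at the basis given (delivered sums recover each target once rounding is allowed for):
  SiO2: 13.49·0.6380 + 314.3·0.9950 = 321.3 kg (target 321.3 kg)
  ZnO: 116.0·0.9980 = 115.8 kg (target 115.8 kg)
  Li2O: 13.49·0.07490 + 141.4·0.4051 = 58.29 kg (target 58.30 kg)
  Al2O3: 13.49·0.2720 + 314.3·0.003000 = 4.612 kg (target 4.612 kg)
Glass-mass closure: total batch − LOI = 500.0 kg (the targets, summed, come to 500.0 kg; against the stated basis, 500.0 kg — rounding explains the deltas).
Whole-batch sum: Σ batch = 585.2 kg; loss to ignition Σ batch·LOI = 85.18 kg; yield = glass ÷ total batch = 85.44%.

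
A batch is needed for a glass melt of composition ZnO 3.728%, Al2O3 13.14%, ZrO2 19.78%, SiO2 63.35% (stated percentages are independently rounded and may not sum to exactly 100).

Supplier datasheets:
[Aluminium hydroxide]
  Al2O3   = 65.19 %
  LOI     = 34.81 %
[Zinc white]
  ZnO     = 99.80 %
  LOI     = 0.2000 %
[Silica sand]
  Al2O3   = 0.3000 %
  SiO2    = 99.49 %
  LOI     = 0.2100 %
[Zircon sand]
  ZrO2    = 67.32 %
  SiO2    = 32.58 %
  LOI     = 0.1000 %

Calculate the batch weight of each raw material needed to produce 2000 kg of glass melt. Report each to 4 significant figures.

Batch per 2000 kg glass melt:
  Aluminium hydroxide: 398.2 kg
  Zinc white: 74.71 kg
  Silica sand: 1081 kg
  Zircon sand: 587.6 kg
Total batch = 2142 kg; LOI loss = 141.6 kg; yield = 93.39%

The intermediate values are shown rounded off to 4 significant figures at each printed step — each numeric step carries full precision throughout; each reported figure is rounded just once. The derived quantities (LOI, the yield, totals, four oxide percentages, glass mass) are computed in full precision from the weighed amounts on 2000 kg of glass exactly as printed in problem or answer.
The oxide mass targets at 2000 kg glass melt:
  ZnO: 3.728% × 2000 = 74.56 kg
  Al2O3: 13.14% × 2000 = 262.8 kg
  ZrO2: 19.78% × 2000 = 395.6 kg
  SiO2: 63.35% × 2000 = 1267 kg
Balance tally, oxide-wise, working from each reported weight, at the basis given (each sum matches its target mass within answer rounding):
  ZnO: 74.71·0.9980 = 74.56 kg (target 74.56 kg)
  Al2O3: 398.2·0.6519 + 1081·0.003000 = 262.8 kg (target 262.8 kg)
  ZrO2: 587.6·0.6732 = 395.6 kg (target 395.6 kg)
  SiO2: 1081·0.9949 + 587.6·0.3258 = 1267 kg (target 1267 kg)
Consistency of the glass mass: whole batch net of LOI = 2000 kg (targets for the oxides total 2000 kg; stated basis 2000 kg — a pure rounding effect).
Whole-batch sum: Σ batch = 2142 kg; ignition loss, Σ(batch × LOI) = 141.6 kg; the yield ratio, glass ÷ batch: 93.39%.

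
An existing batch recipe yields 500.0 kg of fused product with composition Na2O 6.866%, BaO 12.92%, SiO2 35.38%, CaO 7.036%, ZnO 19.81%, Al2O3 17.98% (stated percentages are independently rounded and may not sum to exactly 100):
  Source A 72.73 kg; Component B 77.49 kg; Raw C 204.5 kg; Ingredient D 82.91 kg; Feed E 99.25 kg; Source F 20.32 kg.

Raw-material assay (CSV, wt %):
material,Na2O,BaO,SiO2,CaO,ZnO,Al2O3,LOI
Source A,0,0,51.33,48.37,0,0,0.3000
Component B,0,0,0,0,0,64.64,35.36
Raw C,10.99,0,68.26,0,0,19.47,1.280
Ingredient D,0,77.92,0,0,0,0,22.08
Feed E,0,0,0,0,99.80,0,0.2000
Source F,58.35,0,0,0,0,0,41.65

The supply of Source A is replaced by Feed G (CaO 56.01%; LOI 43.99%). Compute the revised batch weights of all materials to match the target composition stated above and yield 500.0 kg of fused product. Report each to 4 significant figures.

Mid-chain values are shown rounded off to 4 significant figures as written. Every computation keeps full float precision in all steps. Each reported number takes exactly one rounding. All derived quantities are rebuilt at full float precision (six oxide percentages, ignition loss, net glass mass, totals, yield) starting from the weights at 500.0 kg of glass as written in question or answer.
Oxide-by-oxide targets in 500.0 kg fused product:
  Na2O: 6.866% × 500.0 = 34.33 kg
  BaO: 12.92% × 500.0 = 64.60 kg
  SiO2: 35.38% × 500.0 = 176.9 kg
  CaO: 7.036% × 500.0 = 35.18 kg
  ZnO: 19.81% × 500.0 = 99.05 kg
  Al2O3: 17.98% × 500.0 = 89.90 kg
A balance pass over the oxides, from the weights as reported, under the basis named above (every target is met by its sum net of answer rounding effects):
  Na2O: 259.2·0.1099 + 10.02·0.5835 = 34.33 kg (target 34.33 kg)
  BaO: 82.91·0.7792 = 64.60 kg (target 64.60 kg)
  SiO2: 259.2·0.6826 = 176.9 kg (target 176.9 kg)
  CaO: 62.81·0.5601 = 35.18 kg (target 35.18 kg)
  ZnO: 99.25·0.9980 = 99.05 kg (target 99.05 kg)
  Al2O3: 61.02·0.6464 + 259.2·0.1947 = 89.91 kg (target 89.90 kg)
Glass-mass sanity pass: the batch minus its LOI: 500.0 kg (oxide target masses add up to 500.0 kg; basis as stated: 500.0 kg — deltas are rounding alone).
Total batch = Σ batch = 575.2 kg; LOI loss = Σ batch·LOI = 75.20 kg; yield, glass over the total, = 86.93%.

Revised batch per 500.0 kg fused product:
  Feed G: 62.81 kg
  Component B: 61.02 kg
  Raw C: 259.2 kg
  Ingredient D: 82.91 kg
  Feed E: 99.25 kg
  Source F: 10.02 kg
Total batch = 575.2 kg; LOI loss = 75.20 kg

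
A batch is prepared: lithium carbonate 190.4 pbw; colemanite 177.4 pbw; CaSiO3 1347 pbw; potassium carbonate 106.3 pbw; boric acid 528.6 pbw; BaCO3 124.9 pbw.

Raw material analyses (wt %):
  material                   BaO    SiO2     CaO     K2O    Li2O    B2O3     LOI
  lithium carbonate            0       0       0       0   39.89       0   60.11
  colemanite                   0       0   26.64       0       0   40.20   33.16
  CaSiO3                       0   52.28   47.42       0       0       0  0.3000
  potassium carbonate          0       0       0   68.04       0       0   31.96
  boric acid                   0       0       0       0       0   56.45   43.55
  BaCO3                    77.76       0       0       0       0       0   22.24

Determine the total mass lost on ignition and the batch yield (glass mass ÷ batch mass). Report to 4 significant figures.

Mid-chain values are displayed, rounded to 4 significant digits, on the page — full precision is maintained at all times. Every reported figure takes just one rounding; derived quantities (net glass mass, the six compositions, ignition loss, the totals, yield) are rebuilt at exact precision from the weighed amounts at 2005 pbw of glass as they appear in question or answer.
LOI of each material in turn:
  lithium carbonate: 190.4 × 0.6011 = 114.4 pbw
  colemanite: 177.4 × 0.3316 = 58.83 pbw
  CaSiO3: 1347 × 0.003000 = 4.041 pbw
  potassium carbonate: 106.3 × 0.3196 = 33.97 pbw
  boric acid: 528.6 × 0.4355 = 230.2 pbw
  BaCO3: 124.9 × 0.2224 = 27.78 pbw
Total LOI = 469.3 pbw
Glass = batch − LOI = 2475 − 469.3 = 2005 pbw

LOI loss = 469.3 pbw; glass = 2005 pbw; yield = 81.04%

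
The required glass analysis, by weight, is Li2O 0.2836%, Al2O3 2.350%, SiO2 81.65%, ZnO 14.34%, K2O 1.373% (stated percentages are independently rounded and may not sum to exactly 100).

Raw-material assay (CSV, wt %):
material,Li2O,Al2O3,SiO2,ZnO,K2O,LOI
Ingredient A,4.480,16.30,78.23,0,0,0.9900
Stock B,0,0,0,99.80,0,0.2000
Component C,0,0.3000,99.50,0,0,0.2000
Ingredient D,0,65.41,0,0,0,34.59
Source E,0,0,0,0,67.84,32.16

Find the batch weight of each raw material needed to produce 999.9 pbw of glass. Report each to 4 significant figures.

All internal work holds exact precision from first step to last — in-progress results are printed, rounded to 4 significant figures, alongside each step. Exactly one rounding lands on each reported result; all derived quantities are re-derived in full float precision (the totals, LOI, yield, five oxide percentages, net glass mass) from the batch weights on 999.9 pbw of glass as given in either problem or answer.
Oxide mass targets, per 999.9 pbw glass:
  Li2O: 0.2836% × 999.9 = 2.836 pbw
  Al2O3: 2.350% × 999.9 = 23.50 pbw
  SiO2: 81.65% × 999.9 = 816.4 pbw
  ZnO: 14.34% × 999.9 = 143.4 pbw
  K2O: 1.373% × 999.9 = 13.73 pbw
Checking each oxide sum on the weights just shown, at the basis given (delivered sums recover each target exact up to rounding of places):
  Li2O: 63.30·0.04480 = 2.836 pbw (target 2.836 pbw)
  Al2O3: 63.30·0.1630 + 770.8·0.003000 + 16.62·0.6541 = 23.50 pbw (target 23.50 pbw)
  SiO2: 63.30·0.7823 + 770.8·0.9950 = 816.5 pbw (target 816.4 pbw)
  ZnO: 143.7·0.9980 = 143.4 pbw (target 143.4 pbw)
  K2O: 20.24·0.6784 = 13.73 pbw (target 13.73 pbw)
Glass mass check: batch total minus LOI = 999.9 pbw (summing oxide targets gives 999.9 pbw; versus the stated basis of 999.9 pbw — differing by rounding only).
Batch total: Σ batch = 1015 pbw; the LOI term Σ batch·LOI equals 14.71 pbw; glass ÷ batch gives a yield of 98.55%.

Batch per 999.9 pbw glass:
  Ingredient A: 63.30 pbw
  Stock B: 143.7 pbw
  Component C: 770.8 pbw
  Ingredient D: 16.62 pbw
  Source E: 20.24 pbw
Total batch = 1015 pbw; LOI loss = 14.71 pbw; yield = 98.55%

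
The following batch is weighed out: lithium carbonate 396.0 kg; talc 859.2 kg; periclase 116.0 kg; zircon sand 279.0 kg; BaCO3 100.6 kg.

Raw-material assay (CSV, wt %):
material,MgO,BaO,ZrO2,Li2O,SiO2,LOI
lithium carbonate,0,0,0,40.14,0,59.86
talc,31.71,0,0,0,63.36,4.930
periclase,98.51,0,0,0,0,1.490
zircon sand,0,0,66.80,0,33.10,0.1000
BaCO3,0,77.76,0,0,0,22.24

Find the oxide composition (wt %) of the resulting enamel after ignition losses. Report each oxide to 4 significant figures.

Glass mass = 1447 kg (batch 1751 − LOI 303.8).
Composition: MgO 26.73%, BaO 5.406%, ZrO2 12.88%, Li2O 10.98%, SiO2 44.00%

In-progress results are displayed (rounded to four significant figures) at each printed step; each numeric step maintains full precision throughout; a single rounding finalizes every reported value. The derived quantities are recomputed from the weighed amounts on 1447 kg of glass in full float precision (yield, totals, net glass mass, five oxide percentages, LOI), as given in either problem or answer.
What the batch supplies per oxide:
  MgO: 859.2·0.3171 + 116.0·0.9851 = 386.7 kg
  BaO: 100.6·0.7776 = 78.23 kg
  ZrO2: 279.0·0.6680 = 186.4 kg
  Li2O: 396.0·0.4014 = 159.0 kg
  SiO2: 859.2·0.6336 + 279.0·0.3310 = 636.7 kg
LOI: 396.0·0.5986 + 859.2·0.04930 + 116.0·0.01490 + 279.0·0.001000 + 100.6·0.2224 = 303.8 kg
Resulting glass, batch − LOI: 1751 − 303.8 = 1447 kg (= Σ oxide masses)
wt %: oxide over glass, times 100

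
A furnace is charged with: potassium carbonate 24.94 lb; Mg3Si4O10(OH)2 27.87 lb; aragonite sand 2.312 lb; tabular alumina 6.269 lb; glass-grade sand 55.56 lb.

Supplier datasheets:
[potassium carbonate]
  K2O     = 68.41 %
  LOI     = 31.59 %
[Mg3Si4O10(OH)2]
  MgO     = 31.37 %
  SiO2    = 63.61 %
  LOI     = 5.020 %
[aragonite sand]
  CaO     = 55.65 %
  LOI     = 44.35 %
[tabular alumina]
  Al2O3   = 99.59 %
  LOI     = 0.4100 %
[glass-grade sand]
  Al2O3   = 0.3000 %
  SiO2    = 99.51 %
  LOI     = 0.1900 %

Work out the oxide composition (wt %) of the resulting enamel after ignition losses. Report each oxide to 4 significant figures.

The working math maintains full float precision from first step to last — the intermediate values are shown, rounded to four significant digits, between the steps; every reported figure takes a single rounding — the derived quantities (the yield, net glass mass, the totals, LOI, five oxide percentages) are computed in full float precision from the batch weights per 106.5 lb of glass as they appear in the problem or the answer.
Delivered oxide masses:
  Al2O3: 6.269·0.9959 + 55.56·0.003000 = 6.410 lb
  CaO: 2.312·0.5565 = 1.287 lb
  MgO: 27.87·0.3137 = 8.743 lb
  SiO2: 27.87·0.6361 + 55.56·0.9951 = 73.02 lb
  K2O: 24.94·0.6841 = 17.06 lb
LOI: 24.94·0.3159 + 27.87·0.05020 + 2.312·0.4435 + 6.269·0.004100 + 55.56·0.001900 = 10.43 lb
Glass = total batch minus LOI = 117.0 − 10.43 = 106.5 lb (= Σ oxide masses)
each oxide over glass, ×100, is wt %

Glass mass = 106.5 lb (batch 117.0 − LOI 10.43).
Composition: Al2O3 6.018%, CaO 1.208%, MgO 8.208%, SiO2 68.55%, K2O 16.02%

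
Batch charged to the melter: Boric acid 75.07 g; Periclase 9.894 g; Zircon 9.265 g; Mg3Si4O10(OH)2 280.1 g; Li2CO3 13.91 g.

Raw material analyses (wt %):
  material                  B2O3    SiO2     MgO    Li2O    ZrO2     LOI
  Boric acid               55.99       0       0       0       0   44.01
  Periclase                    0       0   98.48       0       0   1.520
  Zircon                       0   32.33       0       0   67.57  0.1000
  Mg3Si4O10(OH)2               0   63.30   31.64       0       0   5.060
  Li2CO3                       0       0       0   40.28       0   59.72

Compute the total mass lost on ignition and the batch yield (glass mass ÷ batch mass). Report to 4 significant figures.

LOI loss = 55.68 g; glass = 332.6 g; yield = 85.66%

In-progress results are displayed with 4-significant-figure rounding on the page. Every computation runs at exact precision at each step. Every reported value takes exactly one rounding. The derived quantities (ignition loss, yield, glass mass, totals, five oxide percentages) are recomputed in full float precision using the weight values per 332.6 g of glass exactly as shown in the question or the answer.
LOI of each material in turn:
  Boric acid: 75.07 × 0.4401 = 33.04 g
  Periclase: 9.894 × 0.01520 = 0.1504 g
  Zircon: 9.265 × 0.001000 = 0.009265 g
  Mg3Si4O10(OH)2: 280.1 × 0.05060 = 14.17 g
  Li2CO3: 13.91 × 0.5972 = 8.307 g
Total LOI = 55.68 g
Glass = batch − LOI = 388.2 − 55.68 = 332.6 g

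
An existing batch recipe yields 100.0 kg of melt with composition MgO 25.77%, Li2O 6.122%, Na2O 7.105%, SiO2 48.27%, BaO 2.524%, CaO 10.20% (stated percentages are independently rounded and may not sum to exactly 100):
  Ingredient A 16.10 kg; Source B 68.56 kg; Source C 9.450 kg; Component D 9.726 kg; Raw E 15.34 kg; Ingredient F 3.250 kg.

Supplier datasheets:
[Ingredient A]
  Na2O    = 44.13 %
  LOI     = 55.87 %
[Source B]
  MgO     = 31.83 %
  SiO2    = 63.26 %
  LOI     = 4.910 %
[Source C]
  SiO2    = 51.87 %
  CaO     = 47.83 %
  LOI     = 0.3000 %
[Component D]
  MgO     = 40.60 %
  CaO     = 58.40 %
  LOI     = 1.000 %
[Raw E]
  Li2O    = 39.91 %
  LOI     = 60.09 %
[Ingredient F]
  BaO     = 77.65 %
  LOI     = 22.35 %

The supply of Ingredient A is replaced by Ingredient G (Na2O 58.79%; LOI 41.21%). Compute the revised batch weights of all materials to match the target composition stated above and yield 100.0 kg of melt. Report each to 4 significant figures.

Every computation maintains full float precision at each step; working values are displayed, with 4-significant-figure rounding, when written out; every reported number takes exactly one rounding; derived quantities are re-derived in exact precision (the totals, the six compositions, net glass mass, LOI, the yield) from the batch weights for 100.0 kg of glass, exactly as shown in question or answer.
Oxide mass targets, per 100.0 kg melt:
  MgO: 25.77% × 100.0 = 25.77 kg
  Li2O: 6.122% × 100.0 = 6.122 kg
  Na2O: 7.105% × 100.0 = 7.105 kg
  SiO2: 48.27% × 100.0 = 48.27 kg
  BaO: 2.524% × 100.0 = 2.524 kg
  CaO: 10.20% × 100.0 = 10.20 kg
Per-oxide balance check using the reported weights, at the basis given (each sum matches its target mass exact up to rounding of places):
  MgO: 68.56·0.3183 + 9.726·0.4060 = 25.77 kg (target 25.77 kg)
  Li2O: 15.34·0.3991 = 6.122 kg (target 6.122 kg)
  Na2O: 12.09·0.5879 = 7.108 kg (target 7.105 kg)
  SiO2: 68.56·0.6326 + 9.450·0.5187 = 48.27 kg (target 48.27 kg)
  BaO: 3.250·0.7765 = 2.524 kg (target 2.524 kg)
  CaO: 9.450·0.4783 + 9.726·0.5840 = 10.20 kg (target 10.20 kg)
Glass-mass closure: total batch − LOI = 100.0 kg (the Σ of target masses is 99.99 kg; stated basis 100.0 kg — differing by rounding only).
Adding the batch up: Σ batch = 118.4 kg; Σ batch·LOI gives LOI loss = 18.42 kg; as yield: glass ÷ batch → 84.45%.

Revised batch per 100.0 kg melt:
  Ingredient G: 12.09 kg
  Source B: 68.56 kg
  Source C: 9.450 kg
  Component D: 9.726 kg
  Raw E: 15.34 kg
  Ingredient F: 3.250 kg
Total batch = 118.4 kg; LOI loss = 18.42 kg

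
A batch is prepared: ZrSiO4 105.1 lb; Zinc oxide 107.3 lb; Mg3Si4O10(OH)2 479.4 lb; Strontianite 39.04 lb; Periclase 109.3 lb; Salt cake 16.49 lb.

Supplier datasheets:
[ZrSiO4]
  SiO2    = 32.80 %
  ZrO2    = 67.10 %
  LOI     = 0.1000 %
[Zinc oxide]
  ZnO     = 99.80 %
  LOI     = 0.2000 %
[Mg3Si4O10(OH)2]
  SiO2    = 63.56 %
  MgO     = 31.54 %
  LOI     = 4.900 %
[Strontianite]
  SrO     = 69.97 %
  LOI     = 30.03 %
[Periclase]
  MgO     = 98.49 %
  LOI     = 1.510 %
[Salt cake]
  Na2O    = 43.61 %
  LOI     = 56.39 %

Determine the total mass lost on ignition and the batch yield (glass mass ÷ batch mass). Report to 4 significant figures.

LOI loss = 46.48 lb; glass = 810.1 lb; yield = 94.57%

Rounding to 4 significant figures governs each in-between result as displayed. Every computation holds full precision at each step; each reported value undergoes a single rounding; the derived quantities (the yield, six oxide percentages, net glass mass, the totals, ignition loss) are computed at exact precision from the batch weights on 810.1 lb of glass, exactly as printed in the problem or the answer.
Per-material ignition loss:
  ZrSiO4: 105.1 × 0.001000 = 0.1051 lb
  Zinc oxide: 107.3 × 0.002000 = 0.2146 lb
  Mg3Si4O10(OH)2: 479.4 × 0.04900 = 23.49 lb
  Strontianite: 39.04 × 0.3003 = 11.72 lb
  Periclase: 109.3 × 0.01510 = 1.650 lb
  Salt cake: 16.49 × 0.5639 = 9.299 lb
Total LOI = 46.48 lb
Glass = batch − LOI = 856.6 − 46.48 = 810.1 lb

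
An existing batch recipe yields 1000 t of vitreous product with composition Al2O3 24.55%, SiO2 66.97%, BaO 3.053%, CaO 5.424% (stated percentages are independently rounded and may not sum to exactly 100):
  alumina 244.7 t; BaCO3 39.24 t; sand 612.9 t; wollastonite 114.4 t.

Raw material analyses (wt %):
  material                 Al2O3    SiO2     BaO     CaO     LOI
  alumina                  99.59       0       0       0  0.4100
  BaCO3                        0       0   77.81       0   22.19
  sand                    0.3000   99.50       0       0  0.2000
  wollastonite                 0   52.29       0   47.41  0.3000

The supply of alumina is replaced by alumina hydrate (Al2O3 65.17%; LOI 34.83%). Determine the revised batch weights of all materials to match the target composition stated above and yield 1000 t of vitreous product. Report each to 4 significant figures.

All arithmetic carries exact precision in all steps. Values along the way are displayed rounded to 4 significant figures across the worked steps — exactly one rounding is applied to each reported value. All derived quantities are computed starting from the weights at 1000 t of glass at full float precision (the four compositions, yield, the totals, glass mass, LOI), as given in either problem or answer.
Oxide mass targets, per 1000 t vitreous product:
  Al2O3: 24.55% × 1000 = 245.5 t
  SiO2: 66.97% × 1000 = 669.7 t
  BaO: 3.053% × 1000 = 30.53 t
  CaO: 5.424% × 1000 = 54.24 t
Oxide-by-oxide audit working from each reported weight, under the basis named above (target by target, the sums agree given rounding of the digits):
  Al2O3: 373.9·0.6517 + 612.9·0.003000 = 245.5 t (target 245.5 t)
  SiO2: 612.9·0.9950 + 114.4·0.5229 = 669.7 t (target 669.7 t)
  BaO: 39.24·0.7781 = 30.53 t (target 30.53 t)
  CaO: 114.4·0.4741 = 54.24 t (target 54.24 t)
Glass mass check: total batch − LOI = 999.9 t (targets for the oxides total 1000 t; stated basis 1000 t — gaps are rounding artifacts).
Batch total: Σ batch = 1140 t; loss to ignition Σ batch·LOI = 140.5 t; yield, glass over the total, = 87.68%.

Revised batch per 1000 t vitreous product:
  alumina hydrate: 373.9 t
  BaCO3: 39.24 t
  sand: 612.9 t
  wollastonite: 114.4 t
Total batch = 1140 t; LOI loss = 140.5 t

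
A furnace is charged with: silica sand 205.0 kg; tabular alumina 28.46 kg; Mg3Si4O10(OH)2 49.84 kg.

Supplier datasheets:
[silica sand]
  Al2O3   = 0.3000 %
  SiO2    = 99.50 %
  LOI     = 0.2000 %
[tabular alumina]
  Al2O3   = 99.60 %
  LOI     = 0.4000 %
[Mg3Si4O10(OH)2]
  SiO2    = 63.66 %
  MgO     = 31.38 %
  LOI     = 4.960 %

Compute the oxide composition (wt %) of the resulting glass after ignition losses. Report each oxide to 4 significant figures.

Values along the way are shown (rounded to four significant digits) across the worked steps. Each numeric step carries exact precision from start to finish. Every reported value undergoes a single rounding — all derived quantities are rebuilt using the weight values at 280.3 kg of glass at full precision (ignition loss, the yield, glass mass, three oxide percentages, totals) as written in the problem or the answer.
Per-oxide mass from batch:
  Al2O3: 205.0·0.003000 + 28.46·0.9960 = 28.96 kg
  SiO2: 205.0·0.9950 + 49.84·0.6366 = 235.7 kg
  MgO: 49.84·0.3138 = 15.64 kg
LOI: 205.0·0.002000 + 28.46·0.004000 + 49.84·0.04960 = 2.996 kg
Glass mass = batch − LOI = 283.3 − 2.996 = 280.3 kg (= the summed oxide contributions)
each oxide over glass, ×100, is wt %

Glass mass = 280.3 kg (batch 283.3 − LOI 2.996).
Composition: Al2O3 10.33%, SiO2 84.09%, MgO 5.580%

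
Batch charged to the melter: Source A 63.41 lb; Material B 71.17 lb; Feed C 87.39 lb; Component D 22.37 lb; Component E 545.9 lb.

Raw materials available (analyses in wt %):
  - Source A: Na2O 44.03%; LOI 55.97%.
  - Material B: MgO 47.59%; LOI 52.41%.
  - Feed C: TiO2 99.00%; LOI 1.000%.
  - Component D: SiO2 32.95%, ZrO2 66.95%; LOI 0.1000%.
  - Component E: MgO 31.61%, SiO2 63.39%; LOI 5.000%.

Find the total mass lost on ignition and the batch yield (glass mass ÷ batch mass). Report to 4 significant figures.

LOI loss = 101.0 lb; glass = 689.3 lb; yield = 87.22%

Working values appear with 4-significant-digit rounding as written — all arithmetic runs at full float precision from start to finish — a single rounding yields every reported result. All derived quantities (LOI, yield, totals, five oxide percentages, net glass mass) are re-derived starting from the weights on 689.3 lb of glass in full precision, as written in the question or the answer.
Loss on ignition, line by line:
  Source A: 63.41 × 0.5597 = 35.49 lb
  Material B: 71.17 × 0.5241 = 37.30 lb
  Feed C: 87.39 × 0.01000 = 0.8739 lb
  Component D: 22.37 × 0.001000 = 0.02237 lb
  Component E: 545.9 × 0.05000 = 27.30 lb
Total LOI = 101.0 lb
Glass = batch − LOI = 790.2 − 101.0 = 689.3 lb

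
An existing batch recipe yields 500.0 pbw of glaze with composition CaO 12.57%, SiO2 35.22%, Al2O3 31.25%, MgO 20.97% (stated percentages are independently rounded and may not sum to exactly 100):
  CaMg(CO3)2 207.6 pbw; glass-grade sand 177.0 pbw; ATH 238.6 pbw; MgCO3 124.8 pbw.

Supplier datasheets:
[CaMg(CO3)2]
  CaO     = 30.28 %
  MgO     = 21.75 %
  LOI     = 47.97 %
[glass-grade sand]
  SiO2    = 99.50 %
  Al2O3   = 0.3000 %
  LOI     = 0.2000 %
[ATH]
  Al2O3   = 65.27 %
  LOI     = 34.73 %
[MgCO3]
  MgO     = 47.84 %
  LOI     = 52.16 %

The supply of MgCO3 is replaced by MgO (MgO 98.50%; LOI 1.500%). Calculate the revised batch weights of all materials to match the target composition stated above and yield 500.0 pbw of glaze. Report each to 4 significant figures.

The intermediate values are printed with 4-significant-figure rounding in the printout; full precision is held end to end; every reported number carries a single rounding — the derived quantities, which include ignition loss, four oxide percentages, net glass mass, the totals, the yield, are computed in full precision, as set out in problem or answer, using the weight values on 500.0 pbw of glass.
Oxide-by-oxide targets in 500.0 pbw glaze:
  CaO: 12.57% × 500.0 = 62.85 pbw
  SiO2: 35.22% × 500.0 = 176.1 pbw
  Al2O3: 31.25% × 500.0 = 156.2 pbw
  MgO: 20.97% × 500.0 = 104.8 pbw
Balance tally, oxide-wise, applying the batch weights above, for the quoted basis mass (sums match the target masses exact up to rounding of places):
  CaO: 207.6·0.3028 = 62.86 pbw (target 62.85 pbw)
  SiO2: 177.0·0.9950 = 176.1 pbw (target 176.1 pbw)
  Al2O3: 177.0·0.003000 + 238.6·0.6527 = 156.3 pbw (target 156.2 pbw)
  MgO: 207.6·0.2175 + 60.61·0.9850 = 104.9 pbw (target 104.8 pbw)
Auditing the glass mass value: batch total minus LOI = 500.1 pbw (targets for the oxides total 500.0 pbw; the stated basis being 500.0 pbw — any gap is answer rounding).
Summing the batch: Σ batch = 683.8 pbw; Σ batch·LOI gives LOI loss = 183.7 pbw; as yield: glass ÷ batch → 73.13%.

Revised batch per 500.0 pbw glaze:
  CaMg(CO3)2: 207.6 pbw
  glass-grade sand: 177.0 pbw
  ATH: 238.6 pbw
  MgO: 60.61 pbw
Total batch = 683.8 pbw; LOI loss = 183.7 pbw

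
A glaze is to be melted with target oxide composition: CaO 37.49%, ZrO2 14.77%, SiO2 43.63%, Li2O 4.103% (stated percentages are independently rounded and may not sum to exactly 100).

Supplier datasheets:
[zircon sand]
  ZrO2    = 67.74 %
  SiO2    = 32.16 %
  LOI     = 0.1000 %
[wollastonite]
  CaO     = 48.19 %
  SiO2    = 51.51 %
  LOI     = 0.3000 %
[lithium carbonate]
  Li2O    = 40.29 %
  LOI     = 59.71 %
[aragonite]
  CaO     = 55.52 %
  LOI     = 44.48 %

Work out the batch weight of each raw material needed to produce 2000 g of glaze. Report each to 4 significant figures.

Batch per 2000 g glaze:
  zircon sand: 436.1 g
  wollastonite: 1422 g
  lithium carbonate: 203.7 g
  aragonite: 116.4 g
Total batch = 2178 g; LOI loss = 178.1 g; yield = 91.82%

The intermediate values are displayed rounded to four significant figures on the page; the whole derivation maintains full float precision from first step to last; a single rounding produces each reported number — the derived quantities are computed in exact precision (totals, yield, ignition loss, glass mass, four oxide percentages) starting from the weights at 2000 g of glass, as quoted within either problem or answer.
Oxide-by-oxide targets in 2000 g glaze:
  CaO: 37.49% × 2000 = 749.8 g
  ZrO2: 14.77% × 2000 = 295.4 g
  SiO2: 43.63% × 2000 = 872.6 g
  Li2O: 4.103% × 2000 = 82.06 g
Mass-balance tally per oxide on the weights just shown, relative to the basis at hand (target by target, the sums agree modulo rounding of the values):
  CaO: 1422·0.4819 + 116.4·0.5552 = 749.9 g (target 749.8 g)
  ZrO2: 436.1·0.6774 = 295.4 g (target 295.4 g)
  SiO2: 436.1·0.3216 + 1422·0.5151 = 872.7 g (target 872.6 g)
  Li2O: 203.7·0.4029 = 82.07 g (target 82.06 g)
Consistency of the glass mass: batch Σ − ignition loss = 2000 g (the targets, summed, come to 2000 g; versus the stated basis of 2000 g — differing by rounding only).
Whole-batch sum: Σ batch = 2178 g; the LOI term Σ batch·LOI equals 178.1 g; the yield ratio, glass ÷ batch: 91.82%.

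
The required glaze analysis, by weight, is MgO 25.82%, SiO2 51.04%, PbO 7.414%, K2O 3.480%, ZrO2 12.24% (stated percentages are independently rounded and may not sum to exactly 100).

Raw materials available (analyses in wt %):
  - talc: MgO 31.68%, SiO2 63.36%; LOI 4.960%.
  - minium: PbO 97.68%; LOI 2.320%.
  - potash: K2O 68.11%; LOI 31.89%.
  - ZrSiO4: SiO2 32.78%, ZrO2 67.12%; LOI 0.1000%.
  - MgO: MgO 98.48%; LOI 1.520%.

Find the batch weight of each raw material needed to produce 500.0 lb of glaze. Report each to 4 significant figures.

Batch per 500.0 lb glaze:
  talc: 355.6 lb
  minium: 37.95 lb
  potash: 25.55 lb
  ZrSiO4: 91.18 lb
  MgO: 16.70 lb
Total batch = 527.0 lb; LOI loss = 27.01 lb; yield = 94.87%

Each numeric step runs at exact precision in all steps; the intermediate values are displayed, rounded to four significant figures, within the worked lines — a single rounding completes every reported number — derived quantities, including LOI, five oxide percentages, totals, yield, net glass mass, are recomputed using the weight values per 500.0 lb of glass in full float precision, precisely as stated by problem or answer.
Per-oxide target masses for 500.0 lb glaze:
  MgO: 25.82% × 500.0 = 129.1 lb
  SiO2: 51.04% × 500.0 = 255.2 lb
  PbO: 7.414% × 500.0 = 37.07 lb
  K2O: 3.480% × 500.0 = 17.40 lb
  ZrO2: 12.24% × 500.0 = 61.20 lb
A balance pass over the oxides, working from each reported weight, versus the basis set out (summed amounts equal target values modulo rounding of the values):
  MgO: 355.6·0.3168 + 16.70·0.9848 = 129.1 lb (target 129.1 lb)
  SiO2: 355.6·0.6336 + 91.18·0.3278 = 255.2 lb (target 255.2 lb)
  PbO: 37.95·0.9768 = 37.07 lb (target 37.07 lb)
  K2O: 25.55·0.6811 = 17.40 lb (target 17.40 lb)
  ZrO2: 91.18·0.6712 = 61.20 lb (target 61.20 lb)
Glass-mass closure: the batch minus its LOI: 500.0 lb (the targets, summed, come to 500.0 lb; the stated basis being 500.0 lb — any gap is answer rounding).
Whole-batch sum: Σ batch = 527.0 lb; ignition loss, Σ(batch × LOI) = 27.01 lb; yield = glass ÷ total batch = 94.87%.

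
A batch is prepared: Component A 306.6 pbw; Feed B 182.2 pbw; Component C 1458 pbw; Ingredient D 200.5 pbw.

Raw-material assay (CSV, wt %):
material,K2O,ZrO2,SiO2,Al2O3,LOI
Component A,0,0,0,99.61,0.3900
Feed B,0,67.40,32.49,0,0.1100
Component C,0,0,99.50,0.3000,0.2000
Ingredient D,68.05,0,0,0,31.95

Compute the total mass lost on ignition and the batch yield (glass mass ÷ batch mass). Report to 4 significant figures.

Mid-chain values are displayed rounded to 4 significant digits alongside each step. The working math keeps full precision from start to finish — each reported result takes just one rounding. The derived quantities (the yield, net glass mass, four oxide percentages, totals, LOI) are computed from the weighed amounts at 2079 pbw of glass at full precision as written in either problem or answer.
Loss on ignition, line by line:
  Component A: 306.6 × 0.003900 = 1.196 pbw
  Feed B: 182.2 × 0.001100 = 0.2004 pbw
  Component C: 1458 × 0.002000 = 2.916 pbw
  Ingredient D: 200.5 × 0.3195 = 64.06 pbw
Total LOI = 68.37 pbw
Glass = batch − LOI = 2147 − 68.37 = 2079 pbw

LOI loss = 68.37 pbw; glass = 2079 pbw; yield = 96.82%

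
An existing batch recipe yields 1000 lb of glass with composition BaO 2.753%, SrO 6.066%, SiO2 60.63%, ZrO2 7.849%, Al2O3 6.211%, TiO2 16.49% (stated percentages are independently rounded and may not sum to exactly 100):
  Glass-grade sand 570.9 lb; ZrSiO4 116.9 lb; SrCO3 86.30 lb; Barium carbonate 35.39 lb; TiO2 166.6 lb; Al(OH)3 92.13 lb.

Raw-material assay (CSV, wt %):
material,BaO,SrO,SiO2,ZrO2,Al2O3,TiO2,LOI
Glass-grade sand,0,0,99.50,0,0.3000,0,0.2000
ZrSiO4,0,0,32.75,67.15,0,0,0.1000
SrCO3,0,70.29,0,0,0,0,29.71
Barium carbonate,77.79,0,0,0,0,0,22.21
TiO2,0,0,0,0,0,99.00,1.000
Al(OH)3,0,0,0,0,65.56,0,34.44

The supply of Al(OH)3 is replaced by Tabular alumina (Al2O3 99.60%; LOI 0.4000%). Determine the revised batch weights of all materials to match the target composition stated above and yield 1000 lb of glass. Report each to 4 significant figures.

Revised batch per 1000 lb glass:
  Glass-grade sand: 570.9 lb
  ZrSiO4: 116.9 lb
  SrCO3: 86.30 lb
  Barium carbonate: 35.39 lb
  TiO2: 166.6 lb
  Tabular alumina: 60.64 lb
Total batch = 1037 lb; LOI loss = 36.67 lb

The intermediate values are shown with 4-significant-figure rounding as written; all arithmetic keeps exact precision end to end. Every reported number is rounded once only — the derived quantities (the yield, the totals, the six compositions, glass mass, ignition loss) are rebuilt at full float precision using the weight values at 1000 lb of glass as written in the problem or the answer.
The oxide mass targets at 1000 lb glass:
  BaO: 2.753% × 1000 = 27.53 lb
  SrO: 6.066% × 1000 = 60.66 lb
  SiO2: 60.63% × 1000 = 606.3 lb
  ZrO2: 7.849% × 1000 = 78.49 lb
  Al2O3: 6.211% × 1000 = 62.11 lb
  TiO2: 16.49% × 1000 = 164.9 lb
A balance pass over the oxides, given the weights on record, against the basis in use (sums match the target masses up to rounding of the answer):
  BaO: 35.39·0.7779 = 27.53 lb (target 27.53 lb)
  SrO: 86.30·0.7029 = 60.66 lb (target 60.66 lb)
  SiO2: 570.9·0.9950 + 116.9·0.3275 = 606.3 lb (target 606.3 lb)
  ZrO2: 116.9·0.6715 = 78.50 lb (target 78.49 lb)
  Al2O3: 570.9·0.003000 + 60.64·0.9960 = 62.11 lb (target 62.11 lb)
  TiO2: 166.6·0.9900 = 164.9 lb (target 164.9 lb)
Glass-mass closure: whole batch net of LOI = 1000 lb (oxide target masses add up to 1000 lb; against the stated basis, 1000 lb — rounding explains the deltas).
Adding the batch up: Σ batch = 1037 lb; ignition loss, Σ(batch × LOI) = 36.67 lb; glass ÷ batch gives a yield of 96.46%.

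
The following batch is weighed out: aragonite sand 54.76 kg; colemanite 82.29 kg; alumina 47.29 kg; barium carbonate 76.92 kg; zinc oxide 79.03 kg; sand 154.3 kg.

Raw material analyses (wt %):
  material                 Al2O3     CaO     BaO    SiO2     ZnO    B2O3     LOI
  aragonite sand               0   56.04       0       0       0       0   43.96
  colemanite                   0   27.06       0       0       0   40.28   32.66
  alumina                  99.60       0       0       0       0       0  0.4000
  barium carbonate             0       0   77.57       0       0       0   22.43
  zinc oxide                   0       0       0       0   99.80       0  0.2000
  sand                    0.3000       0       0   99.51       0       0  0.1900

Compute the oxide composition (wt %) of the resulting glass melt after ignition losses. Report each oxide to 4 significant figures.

Exact precision is kept in all steps. Rounding to 4 significant digits extends to every in-between result as printed; each reported figure takes a single rounding; all derived quantities (yield, glass mass, six oxide percentages, the totals, ignition loss) are rebuilt starting from the weights at 425.7 kg of glass in exact precision exactly as printed in either problem or answer.
Delivered oxide masses:
  Al2O3: 47.29·0.9960 + 154.3·0.003000 = 47.56 kg
  CaO: 54.76·0.5604 + 82.29·0.2706 = 52.96 kg
  BaO: 76.92·0.7757 = 59.67 kg
  SiO2: 154.3·0.9951 = 153.5 kg
  ZnO: 79.03·0.9980 = 78.87 kg
  B2O3: 82.29·0.4028 = 33.15 kg
LOI: 54.76·0.4396 + 82.29·0.3266 + 47.29·0.004000 + 76.92·0.2243 + 79.03·0.002000 + 154.3·0.001900 = 68.84 kg
Glass = total batch minus LOI = 494.6 − 68.84 = 425.7 kg (matching Σ of the oxides)
percent by weight: oxide/glass ×100

Glass mass = 425.7 kg (batch 494.6 − LOI 68.84).
Composition: Al2O3 11.17%, CaO 12.44%, BaO 14.01%, SiO2 36.06%, ZnO 18.53%, B2O3 7.785%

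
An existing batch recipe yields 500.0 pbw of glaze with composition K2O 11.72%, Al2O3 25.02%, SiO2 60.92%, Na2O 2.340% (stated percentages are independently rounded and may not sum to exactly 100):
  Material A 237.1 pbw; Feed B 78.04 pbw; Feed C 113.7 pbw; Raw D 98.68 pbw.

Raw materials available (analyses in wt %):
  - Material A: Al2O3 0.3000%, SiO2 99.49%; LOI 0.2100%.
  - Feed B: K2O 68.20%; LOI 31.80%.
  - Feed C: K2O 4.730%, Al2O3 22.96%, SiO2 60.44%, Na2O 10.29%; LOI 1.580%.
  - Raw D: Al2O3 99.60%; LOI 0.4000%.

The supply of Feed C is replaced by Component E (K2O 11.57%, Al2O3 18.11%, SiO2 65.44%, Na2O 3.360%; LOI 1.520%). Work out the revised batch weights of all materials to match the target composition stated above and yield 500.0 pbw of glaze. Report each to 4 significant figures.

Revised batch per 500.0 pbw glaze:
  Material A: 77.12 pbw
  Feed B: 26.85 pbw
  Component E: 348.2 pbw
  Raw D: 62.06 pbw
Total batch = 514.2 pbw; LOI loss = 14.24 pbw

Full float precision is held end to end; intermediates appear, with 4-significant-figure rounding, as written; each reported number receives exactly one rounding; derived quantities are carried from the weighed amounts at 500.0 pbw of glass at full precision (glass mass, four oxide percentages, the totals, the yield, ignition loss), as written in problem or answer.
Per-oxide target masses for 500.0 pbw glaze:
  K2O: 11.72% × 500.0 = 58.60 pbw
  Al2O3: 25.02% × 500.0 = 125.1 pbw
  SiO2: 60.92% × 500.0 = 304.6 pbw
  Na2O: 2.340% × 500.0 = 11.70 pbw
Per-oxide balance check on the weights just shown, at the basis given (target by target, the sums agree exact up to rounding of places):
  K2O: 26.85·0.6820 + 348.2·0.1157 = 58.60 pbw (target 58.60 pbw)
  Al2O3: 77.12·0.003000 + 348.2·0.1811 + 62.06·0.9960 = 125.1 pbw (target 125.1 pbw)
  SiO2: 77.12·0.9949 + 348.2·0.6544 = 304.6 pbw (target 304.6 pbw)
  Na2O: 348.2·0.03360 = 11.70 pbw (target 11.70 pbw)
Glass-mass closure: whole batch net of LOI = 500.0 pbw (the Σ of target masses is 500.0 pbw; with the basis standing at 500.0 pbw — a pure rounding effect).
Total batch = Σ batch = 514.2 pbw; LOI removed, Σ of batch·LOI: 14.24 pbw; yield: glass divided by total = 97.23%.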